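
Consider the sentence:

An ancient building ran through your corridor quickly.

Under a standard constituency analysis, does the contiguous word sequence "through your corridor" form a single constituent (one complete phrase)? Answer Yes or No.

Yes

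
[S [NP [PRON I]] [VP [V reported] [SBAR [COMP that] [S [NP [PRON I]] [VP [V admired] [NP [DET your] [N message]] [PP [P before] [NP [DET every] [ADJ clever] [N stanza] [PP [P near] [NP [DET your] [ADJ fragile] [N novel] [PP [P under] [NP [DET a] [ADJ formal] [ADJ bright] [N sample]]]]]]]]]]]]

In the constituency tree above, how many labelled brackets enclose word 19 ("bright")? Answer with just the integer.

12

The word sits inside ADJ, which is inside NP, inside PP, inside NP, inside PP, inside NP, inside PP, inside VP, inside S, inside SBAR, inside VP, inside S — 12 brackets in all.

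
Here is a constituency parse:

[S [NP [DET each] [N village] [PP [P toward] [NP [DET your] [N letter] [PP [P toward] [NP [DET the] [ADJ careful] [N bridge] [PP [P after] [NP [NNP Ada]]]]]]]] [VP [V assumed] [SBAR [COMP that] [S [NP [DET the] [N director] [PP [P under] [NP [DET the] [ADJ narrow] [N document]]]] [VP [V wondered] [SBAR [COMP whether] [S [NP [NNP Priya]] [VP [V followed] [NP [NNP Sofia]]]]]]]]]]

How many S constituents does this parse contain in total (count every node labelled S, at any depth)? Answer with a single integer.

The S constituents are: [S each village toward your letter toward the careful bridge after Ada assumed that the director under the narrow document wondered whether Priya followed Sofia]; [S the director under the narrow document wondered whether Priya followed Sofia]; [S Priya followed Sofia]. Total: 3.

3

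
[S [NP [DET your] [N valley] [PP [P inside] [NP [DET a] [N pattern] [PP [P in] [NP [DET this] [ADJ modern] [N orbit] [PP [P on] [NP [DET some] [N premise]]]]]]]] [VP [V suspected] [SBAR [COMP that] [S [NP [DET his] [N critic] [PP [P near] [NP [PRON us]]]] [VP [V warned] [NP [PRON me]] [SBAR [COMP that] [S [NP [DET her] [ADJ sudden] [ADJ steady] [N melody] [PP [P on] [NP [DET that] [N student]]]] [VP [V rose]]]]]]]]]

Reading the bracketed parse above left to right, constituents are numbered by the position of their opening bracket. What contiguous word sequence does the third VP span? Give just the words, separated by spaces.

rose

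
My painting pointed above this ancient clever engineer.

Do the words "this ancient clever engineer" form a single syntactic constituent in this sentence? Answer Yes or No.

Yes

The sequence corresponds to a single NP node — the noun phrase "this ancient clever engineer".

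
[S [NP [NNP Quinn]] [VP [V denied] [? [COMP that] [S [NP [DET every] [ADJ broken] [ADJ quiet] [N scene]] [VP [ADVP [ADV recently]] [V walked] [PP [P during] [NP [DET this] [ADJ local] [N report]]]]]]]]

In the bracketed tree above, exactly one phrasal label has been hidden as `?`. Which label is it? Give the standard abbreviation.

Looking at what the `?` directly dominates — COMP 'that', S — this is a subordinate clause (SBAR).

SBAR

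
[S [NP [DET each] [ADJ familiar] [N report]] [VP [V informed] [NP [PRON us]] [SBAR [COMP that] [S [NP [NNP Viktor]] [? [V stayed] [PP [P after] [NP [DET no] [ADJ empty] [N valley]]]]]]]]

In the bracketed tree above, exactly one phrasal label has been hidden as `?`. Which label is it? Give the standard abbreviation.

Looking at what the `?` directly dominates — V 'stayed', PP — this is a verb phrase (VP).

VP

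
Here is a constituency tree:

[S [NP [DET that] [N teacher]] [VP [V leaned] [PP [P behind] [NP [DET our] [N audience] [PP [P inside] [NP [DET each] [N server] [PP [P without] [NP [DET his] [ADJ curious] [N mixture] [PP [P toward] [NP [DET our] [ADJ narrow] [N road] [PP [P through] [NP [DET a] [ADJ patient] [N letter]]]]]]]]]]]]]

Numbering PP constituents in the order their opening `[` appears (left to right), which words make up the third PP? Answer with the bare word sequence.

without his curious mixture toward our narrow road through a patient letter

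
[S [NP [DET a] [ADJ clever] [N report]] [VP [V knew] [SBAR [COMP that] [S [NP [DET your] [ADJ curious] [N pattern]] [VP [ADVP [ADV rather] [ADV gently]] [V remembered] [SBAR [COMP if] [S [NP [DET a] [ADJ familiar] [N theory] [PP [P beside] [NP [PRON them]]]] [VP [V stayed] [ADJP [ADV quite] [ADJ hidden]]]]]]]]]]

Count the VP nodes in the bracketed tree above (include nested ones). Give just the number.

3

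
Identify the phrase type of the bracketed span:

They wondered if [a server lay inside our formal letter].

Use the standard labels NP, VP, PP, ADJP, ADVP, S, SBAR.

S

"lay" is the head of the bracketed span, so the span is a clause: S.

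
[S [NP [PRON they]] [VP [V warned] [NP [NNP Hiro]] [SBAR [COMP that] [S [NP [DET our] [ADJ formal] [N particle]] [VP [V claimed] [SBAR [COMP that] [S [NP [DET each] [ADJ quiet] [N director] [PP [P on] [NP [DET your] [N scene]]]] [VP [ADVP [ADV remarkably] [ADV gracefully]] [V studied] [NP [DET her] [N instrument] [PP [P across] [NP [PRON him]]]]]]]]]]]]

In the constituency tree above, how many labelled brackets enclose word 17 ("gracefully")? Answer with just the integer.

10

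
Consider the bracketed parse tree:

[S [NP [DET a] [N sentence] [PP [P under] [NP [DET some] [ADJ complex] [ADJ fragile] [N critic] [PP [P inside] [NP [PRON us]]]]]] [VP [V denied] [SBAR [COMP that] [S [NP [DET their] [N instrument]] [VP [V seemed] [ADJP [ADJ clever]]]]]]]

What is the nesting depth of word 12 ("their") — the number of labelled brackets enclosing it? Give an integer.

The word sits inside DET, which is inside NP, inside S, inside SBAR, inside VP, inside S — 6 brackets in all.

6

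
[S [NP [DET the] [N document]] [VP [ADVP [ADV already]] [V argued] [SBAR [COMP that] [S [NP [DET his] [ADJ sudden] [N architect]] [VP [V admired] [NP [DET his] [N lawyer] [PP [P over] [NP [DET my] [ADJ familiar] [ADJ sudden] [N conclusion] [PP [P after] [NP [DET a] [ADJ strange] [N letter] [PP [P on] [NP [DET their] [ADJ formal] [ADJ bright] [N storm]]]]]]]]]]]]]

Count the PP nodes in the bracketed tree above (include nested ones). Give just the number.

Listing each PP by its span: [PP over my familiar sudden conclusion after a strange letter on their formal bright storm]; [PP after a strange letter on their formal bright storm]; [PP on their formal bright storm] — that makes 3.

3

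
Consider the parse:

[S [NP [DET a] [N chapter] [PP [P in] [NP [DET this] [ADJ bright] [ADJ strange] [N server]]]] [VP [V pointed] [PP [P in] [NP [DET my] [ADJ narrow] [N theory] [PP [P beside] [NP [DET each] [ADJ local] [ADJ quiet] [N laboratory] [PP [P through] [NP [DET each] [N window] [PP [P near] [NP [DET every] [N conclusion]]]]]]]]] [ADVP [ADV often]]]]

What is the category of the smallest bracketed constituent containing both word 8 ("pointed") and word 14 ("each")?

Word 8 lies under S → VP → V; word 14 lies under S → VP → PP → NP → PP → NP → DET. The lowest shared node is the VP.

VP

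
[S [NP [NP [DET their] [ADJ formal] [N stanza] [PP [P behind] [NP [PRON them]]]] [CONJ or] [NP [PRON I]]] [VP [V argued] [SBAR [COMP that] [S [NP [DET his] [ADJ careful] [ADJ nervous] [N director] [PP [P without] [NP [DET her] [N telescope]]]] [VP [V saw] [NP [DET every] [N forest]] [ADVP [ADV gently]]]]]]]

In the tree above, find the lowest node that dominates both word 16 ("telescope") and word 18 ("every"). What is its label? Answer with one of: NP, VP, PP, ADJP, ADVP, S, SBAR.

S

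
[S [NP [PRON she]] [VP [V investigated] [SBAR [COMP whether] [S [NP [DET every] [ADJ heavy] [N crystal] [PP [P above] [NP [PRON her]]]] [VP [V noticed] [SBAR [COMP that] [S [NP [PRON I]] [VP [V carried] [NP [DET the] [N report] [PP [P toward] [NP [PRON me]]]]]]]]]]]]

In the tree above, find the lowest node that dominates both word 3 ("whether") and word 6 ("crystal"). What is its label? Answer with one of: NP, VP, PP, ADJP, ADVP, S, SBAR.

SBAR

Both words fall inside [SBAR whether every heavy crystal above her noticed that I carried the report toward me] (words 3–16), and no smaller constituent contains them both. Label: SBAR.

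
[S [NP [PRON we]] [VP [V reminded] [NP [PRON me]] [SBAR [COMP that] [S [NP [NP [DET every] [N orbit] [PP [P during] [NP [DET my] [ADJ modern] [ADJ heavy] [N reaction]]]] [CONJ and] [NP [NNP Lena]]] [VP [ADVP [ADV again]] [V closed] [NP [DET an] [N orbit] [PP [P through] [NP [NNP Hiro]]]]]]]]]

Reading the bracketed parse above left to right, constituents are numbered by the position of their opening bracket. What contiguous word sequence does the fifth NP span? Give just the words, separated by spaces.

Opening `[NP` markers occur at word positions 1, 3, 5, 5, 8, 13, 16, 19; the fifth of these opens the constituent [NP my modern heavy reaction].

my modern heavy reaction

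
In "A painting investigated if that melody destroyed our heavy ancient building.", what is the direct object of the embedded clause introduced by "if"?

The verb of the embedded clause introduced by "if" is "destroyed"; its direct object is the NP "our heavy ancient building".

our heavy ancient building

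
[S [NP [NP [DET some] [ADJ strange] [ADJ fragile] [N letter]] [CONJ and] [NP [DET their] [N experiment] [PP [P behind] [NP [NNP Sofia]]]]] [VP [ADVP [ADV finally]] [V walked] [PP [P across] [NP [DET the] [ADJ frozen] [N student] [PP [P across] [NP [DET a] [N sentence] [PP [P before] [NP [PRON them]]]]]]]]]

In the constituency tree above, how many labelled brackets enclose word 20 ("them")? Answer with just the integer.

9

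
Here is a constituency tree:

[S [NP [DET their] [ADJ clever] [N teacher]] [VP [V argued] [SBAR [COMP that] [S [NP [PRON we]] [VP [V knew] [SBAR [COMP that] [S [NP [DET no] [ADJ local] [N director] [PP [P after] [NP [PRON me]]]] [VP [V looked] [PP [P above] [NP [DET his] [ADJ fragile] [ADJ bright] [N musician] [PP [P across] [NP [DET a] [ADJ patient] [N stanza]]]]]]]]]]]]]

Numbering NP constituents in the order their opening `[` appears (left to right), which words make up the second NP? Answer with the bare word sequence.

Opening `[NP` markers occur at word positions 1, 6, 9, 13, 16, 21; the second of these opens the constituent [NP we].

we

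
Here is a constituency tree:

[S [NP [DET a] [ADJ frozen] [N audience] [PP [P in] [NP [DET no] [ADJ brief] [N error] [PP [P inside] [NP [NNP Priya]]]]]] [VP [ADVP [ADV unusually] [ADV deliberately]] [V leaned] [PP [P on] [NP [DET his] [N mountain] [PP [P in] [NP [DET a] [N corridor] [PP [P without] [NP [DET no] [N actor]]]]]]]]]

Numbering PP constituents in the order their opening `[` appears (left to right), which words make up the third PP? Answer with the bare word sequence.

Opening `[PP` markers occur at word positions 4, 8, 13, 16, 19; the third of these opens the constituent [PP on his mountain in a corridor without no actor].

on his mountain in a corridor without no actor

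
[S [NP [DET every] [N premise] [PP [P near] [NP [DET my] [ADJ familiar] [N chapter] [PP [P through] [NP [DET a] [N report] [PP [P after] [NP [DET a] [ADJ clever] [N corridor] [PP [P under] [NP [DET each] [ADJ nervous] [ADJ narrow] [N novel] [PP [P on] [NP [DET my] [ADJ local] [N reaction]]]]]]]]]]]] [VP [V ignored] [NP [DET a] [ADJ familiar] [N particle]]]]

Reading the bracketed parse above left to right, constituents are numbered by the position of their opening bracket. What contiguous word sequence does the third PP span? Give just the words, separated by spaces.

Opening `[PP` markers occur at word positions 3, 7, 10, 14, 19; the third of these opens the constituent [PP after a clever corridor under each nervous narrow novel on my local reaction].

after a clever corridor under each nervous narrow novel on my local reaction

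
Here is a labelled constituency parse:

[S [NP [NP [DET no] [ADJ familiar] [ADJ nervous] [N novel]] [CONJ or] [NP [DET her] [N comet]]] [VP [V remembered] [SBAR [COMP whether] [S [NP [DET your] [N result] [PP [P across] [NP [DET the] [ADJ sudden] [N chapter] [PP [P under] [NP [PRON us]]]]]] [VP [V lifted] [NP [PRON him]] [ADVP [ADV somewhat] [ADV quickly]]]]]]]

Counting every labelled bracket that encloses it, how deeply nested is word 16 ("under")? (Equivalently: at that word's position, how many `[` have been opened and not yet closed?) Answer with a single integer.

Path from the root down to the word: S → VP → SBAR → S → NP → PP → NP → PP → P. That is 9 enclosing brackets.

9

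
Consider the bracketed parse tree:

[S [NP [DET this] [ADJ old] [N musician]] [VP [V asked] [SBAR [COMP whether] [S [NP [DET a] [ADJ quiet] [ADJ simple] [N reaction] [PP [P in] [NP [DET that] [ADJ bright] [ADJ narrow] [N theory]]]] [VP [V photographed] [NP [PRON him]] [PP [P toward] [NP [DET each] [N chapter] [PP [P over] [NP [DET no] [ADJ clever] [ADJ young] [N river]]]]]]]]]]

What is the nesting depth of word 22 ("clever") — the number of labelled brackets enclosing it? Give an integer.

10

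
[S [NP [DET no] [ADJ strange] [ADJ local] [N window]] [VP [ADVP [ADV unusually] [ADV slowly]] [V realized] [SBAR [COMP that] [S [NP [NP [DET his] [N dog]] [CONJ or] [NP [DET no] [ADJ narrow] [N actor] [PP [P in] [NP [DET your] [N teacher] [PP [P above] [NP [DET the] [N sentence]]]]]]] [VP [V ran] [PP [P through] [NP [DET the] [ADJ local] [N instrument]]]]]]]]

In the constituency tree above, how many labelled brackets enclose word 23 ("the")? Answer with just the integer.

The word sits inside DET, which is inside NP, inside PP, inside VP, inside S, inside SBAR, inside VP, inside S — 8 brackets in all.

8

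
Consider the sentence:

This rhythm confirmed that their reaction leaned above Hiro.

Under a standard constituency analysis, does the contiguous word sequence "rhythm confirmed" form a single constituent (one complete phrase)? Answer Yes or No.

No

"rhythm" belongs to the noun phrase "this rhythm" while "confirmed" belongs to the verb phrase "confirmed that their reaction leaned above Hiro"; a span that runs across that boundary is not a single phrase.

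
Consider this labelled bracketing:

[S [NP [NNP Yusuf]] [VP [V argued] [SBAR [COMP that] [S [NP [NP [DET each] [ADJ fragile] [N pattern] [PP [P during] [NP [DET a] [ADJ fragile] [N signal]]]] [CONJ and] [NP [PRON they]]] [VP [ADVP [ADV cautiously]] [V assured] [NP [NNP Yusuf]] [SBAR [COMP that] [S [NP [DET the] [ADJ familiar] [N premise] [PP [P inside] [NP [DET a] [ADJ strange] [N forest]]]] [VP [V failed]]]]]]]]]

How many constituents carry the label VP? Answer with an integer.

3

Scanning left to right, an opening `[VP` appears at word positions 2, 13, 24 — 3 in total.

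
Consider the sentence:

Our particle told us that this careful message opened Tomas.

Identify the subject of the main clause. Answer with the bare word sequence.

our particle

In the main clause the verb is "told"; the NP preceding it, "our particle", is the subject.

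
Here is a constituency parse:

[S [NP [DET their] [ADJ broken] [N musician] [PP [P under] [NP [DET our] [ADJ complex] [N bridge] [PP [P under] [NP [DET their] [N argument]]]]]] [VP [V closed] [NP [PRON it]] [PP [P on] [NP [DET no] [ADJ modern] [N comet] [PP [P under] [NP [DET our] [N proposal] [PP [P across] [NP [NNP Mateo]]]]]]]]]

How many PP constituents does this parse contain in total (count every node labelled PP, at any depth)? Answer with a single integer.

Listing each PP by its span: [PP under our complex bridge under their argument]; [PP under their argument]; [PP on no modern comet under our proposal across Mateo]; [PP under our proposal across Mateo]; [PP across Mateo] — that makes 5.

5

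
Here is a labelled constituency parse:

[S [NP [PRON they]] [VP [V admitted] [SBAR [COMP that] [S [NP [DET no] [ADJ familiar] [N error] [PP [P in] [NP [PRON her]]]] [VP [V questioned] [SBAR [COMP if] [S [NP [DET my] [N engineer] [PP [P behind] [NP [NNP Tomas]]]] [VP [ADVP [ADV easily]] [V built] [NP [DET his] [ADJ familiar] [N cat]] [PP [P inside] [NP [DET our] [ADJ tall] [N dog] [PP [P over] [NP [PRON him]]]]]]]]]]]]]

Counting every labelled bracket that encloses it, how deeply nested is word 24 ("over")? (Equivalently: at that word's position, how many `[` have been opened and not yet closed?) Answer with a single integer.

12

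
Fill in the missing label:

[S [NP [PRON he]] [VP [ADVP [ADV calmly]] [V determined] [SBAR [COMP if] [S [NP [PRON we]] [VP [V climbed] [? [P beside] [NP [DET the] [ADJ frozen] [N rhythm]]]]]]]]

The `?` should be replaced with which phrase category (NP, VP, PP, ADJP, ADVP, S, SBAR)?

PP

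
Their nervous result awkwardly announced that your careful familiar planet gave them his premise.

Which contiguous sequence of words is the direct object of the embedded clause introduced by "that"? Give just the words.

Within the embedded clause introduced by "that", the direct object of "gave" is "his premise".

his premise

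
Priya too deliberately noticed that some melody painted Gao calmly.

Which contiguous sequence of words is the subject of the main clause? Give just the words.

Priya

"Priya" is the NP that combines with the VP headed by "noticed" to form the main clause — the subject.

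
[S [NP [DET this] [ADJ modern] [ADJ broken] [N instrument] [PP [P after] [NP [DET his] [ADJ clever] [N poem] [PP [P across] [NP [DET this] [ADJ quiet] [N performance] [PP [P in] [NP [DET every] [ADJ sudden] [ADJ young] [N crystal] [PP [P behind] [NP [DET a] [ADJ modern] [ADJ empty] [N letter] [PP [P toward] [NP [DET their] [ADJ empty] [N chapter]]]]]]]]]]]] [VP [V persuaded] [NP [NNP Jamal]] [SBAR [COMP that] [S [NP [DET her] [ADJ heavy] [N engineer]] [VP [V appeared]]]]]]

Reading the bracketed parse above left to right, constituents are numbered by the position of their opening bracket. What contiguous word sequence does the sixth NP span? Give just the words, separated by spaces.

their empty chapter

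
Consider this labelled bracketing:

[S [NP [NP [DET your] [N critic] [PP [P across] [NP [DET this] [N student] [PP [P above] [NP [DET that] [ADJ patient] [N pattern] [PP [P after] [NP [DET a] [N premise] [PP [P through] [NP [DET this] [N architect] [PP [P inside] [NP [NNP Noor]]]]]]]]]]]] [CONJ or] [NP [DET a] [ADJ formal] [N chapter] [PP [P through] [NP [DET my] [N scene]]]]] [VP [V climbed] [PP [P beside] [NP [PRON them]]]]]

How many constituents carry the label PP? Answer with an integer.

7

The PP constituents are: [PP across this student above that patient pattern after a premise through this architect inside Noor]; [PP above that patient pattern after a premise through this architect inside Noor]; [PP after a premise through this architect inside Noor]; [PP through this architect inside Noor]; [PP inside Noor]; [PP through my scene] …. Total: 7.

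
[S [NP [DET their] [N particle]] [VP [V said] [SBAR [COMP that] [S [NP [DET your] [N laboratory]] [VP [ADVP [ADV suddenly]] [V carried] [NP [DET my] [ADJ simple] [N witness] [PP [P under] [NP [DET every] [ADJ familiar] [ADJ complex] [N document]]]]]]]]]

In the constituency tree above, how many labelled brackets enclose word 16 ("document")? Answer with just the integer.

9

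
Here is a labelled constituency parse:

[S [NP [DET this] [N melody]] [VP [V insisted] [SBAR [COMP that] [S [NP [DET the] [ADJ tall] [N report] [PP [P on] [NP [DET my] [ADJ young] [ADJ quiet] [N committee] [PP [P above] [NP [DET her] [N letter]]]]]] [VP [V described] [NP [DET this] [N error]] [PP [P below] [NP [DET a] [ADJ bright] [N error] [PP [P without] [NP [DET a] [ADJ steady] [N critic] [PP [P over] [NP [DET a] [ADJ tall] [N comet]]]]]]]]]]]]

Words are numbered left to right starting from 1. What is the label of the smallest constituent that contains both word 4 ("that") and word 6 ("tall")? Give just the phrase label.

Both words fall inside [SBAR that the tall report on my young quiet committee above her letter described this error below a bright error without a steady critic over a tall comet] (words 4–30), and no smaller constituent contains them both. Label: SBAR.

SBAR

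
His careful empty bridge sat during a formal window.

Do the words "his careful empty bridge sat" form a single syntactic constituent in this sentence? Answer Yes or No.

The sequence begins inside the noun phrase "his careful empty bridge" and ends inside the verb phrase "sat during a formal window"; it crosses a phrase boundary, so no single node in the tree spans exactly those words.

No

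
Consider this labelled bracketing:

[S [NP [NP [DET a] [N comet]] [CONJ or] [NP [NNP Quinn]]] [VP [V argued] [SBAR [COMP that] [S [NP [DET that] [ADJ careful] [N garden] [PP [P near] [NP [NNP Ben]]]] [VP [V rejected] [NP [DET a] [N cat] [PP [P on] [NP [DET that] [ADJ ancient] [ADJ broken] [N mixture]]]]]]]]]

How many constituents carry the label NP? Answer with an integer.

7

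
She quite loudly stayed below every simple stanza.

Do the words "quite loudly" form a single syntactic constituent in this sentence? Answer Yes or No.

Yes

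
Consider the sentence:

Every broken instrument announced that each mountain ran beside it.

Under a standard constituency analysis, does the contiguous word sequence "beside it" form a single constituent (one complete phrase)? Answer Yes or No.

The sequence corresponds to a single PP node — the prepositional phrase "beside it".

Yes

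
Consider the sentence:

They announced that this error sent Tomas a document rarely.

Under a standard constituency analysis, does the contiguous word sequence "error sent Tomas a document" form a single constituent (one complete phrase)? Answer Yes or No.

"error" belongs to the noun phrase "this error" while "document" belongs to the verb phrase "sent Tomas a document rarely"; a span that runs across that boundary is not a single phrase.

No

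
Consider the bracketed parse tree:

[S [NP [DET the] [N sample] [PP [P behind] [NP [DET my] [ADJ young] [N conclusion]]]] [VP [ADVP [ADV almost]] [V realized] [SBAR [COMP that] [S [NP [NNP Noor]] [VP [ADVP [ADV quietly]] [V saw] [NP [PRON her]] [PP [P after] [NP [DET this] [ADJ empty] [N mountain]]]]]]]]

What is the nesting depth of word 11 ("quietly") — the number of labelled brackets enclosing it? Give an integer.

7

The word sits inside ADV, which is inside ADVP, inside VP, inside S, inside SBAR, inside VP, inside S — 7 brackets in all.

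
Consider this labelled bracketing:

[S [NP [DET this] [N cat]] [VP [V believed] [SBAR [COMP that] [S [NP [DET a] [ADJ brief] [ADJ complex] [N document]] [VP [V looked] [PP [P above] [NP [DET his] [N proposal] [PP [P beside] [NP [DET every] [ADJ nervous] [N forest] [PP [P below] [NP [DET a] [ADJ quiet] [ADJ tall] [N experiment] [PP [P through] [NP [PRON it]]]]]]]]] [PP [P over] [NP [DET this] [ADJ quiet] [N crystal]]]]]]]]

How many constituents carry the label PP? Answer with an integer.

5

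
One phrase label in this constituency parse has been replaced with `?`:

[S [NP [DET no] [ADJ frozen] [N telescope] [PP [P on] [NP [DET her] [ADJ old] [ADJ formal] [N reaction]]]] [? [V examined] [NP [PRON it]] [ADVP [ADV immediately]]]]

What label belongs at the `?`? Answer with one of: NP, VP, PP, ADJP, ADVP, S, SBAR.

VP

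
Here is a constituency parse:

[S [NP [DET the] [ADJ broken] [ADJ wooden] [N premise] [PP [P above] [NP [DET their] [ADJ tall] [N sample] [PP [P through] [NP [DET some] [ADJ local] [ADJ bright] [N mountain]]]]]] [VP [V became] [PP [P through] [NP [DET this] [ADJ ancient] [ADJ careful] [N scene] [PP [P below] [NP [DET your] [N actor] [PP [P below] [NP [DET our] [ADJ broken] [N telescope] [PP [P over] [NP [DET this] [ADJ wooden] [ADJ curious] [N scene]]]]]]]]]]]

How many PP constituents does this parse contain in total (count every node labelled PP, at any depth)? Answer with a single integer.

Listing each PP by its span: [PP above their tall sample through some local bright mountain]; [PP through some local bright mountain]; [PP through this ancient careful scene below your actor below our broken telescope over this wooden curious scene]; [PP below your actor below our broken telescope over this wooden curious scene]; [PP below our broken telescope over this wooden curious scene]; [PP over this wooden curious scene] — that makes 6.

6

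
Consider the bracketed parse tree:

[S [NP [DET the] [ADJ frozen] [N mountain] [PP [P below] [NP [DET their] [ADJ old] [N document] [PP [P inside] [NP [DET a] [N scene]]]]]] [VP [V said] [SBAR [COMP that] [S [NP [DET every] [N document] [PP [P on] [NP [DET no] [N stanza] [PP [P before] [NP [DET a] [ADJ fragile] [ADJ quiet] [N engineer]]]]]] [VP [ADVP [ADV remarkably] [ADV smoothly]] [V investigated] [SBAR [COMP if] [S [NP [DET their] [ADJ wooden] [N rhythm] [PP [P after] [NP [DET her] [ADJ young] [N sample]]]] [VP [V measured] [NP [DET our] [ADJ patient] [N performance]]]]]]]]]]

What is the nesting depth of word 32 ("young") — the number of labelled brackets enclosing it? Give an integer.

11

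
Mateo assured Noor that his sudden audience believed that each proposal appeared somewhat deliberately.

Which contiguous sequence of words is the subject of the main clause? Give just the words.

Mateo

In the main clause the verb is "assured"; the NP preceding it, "Mateo", is the subject.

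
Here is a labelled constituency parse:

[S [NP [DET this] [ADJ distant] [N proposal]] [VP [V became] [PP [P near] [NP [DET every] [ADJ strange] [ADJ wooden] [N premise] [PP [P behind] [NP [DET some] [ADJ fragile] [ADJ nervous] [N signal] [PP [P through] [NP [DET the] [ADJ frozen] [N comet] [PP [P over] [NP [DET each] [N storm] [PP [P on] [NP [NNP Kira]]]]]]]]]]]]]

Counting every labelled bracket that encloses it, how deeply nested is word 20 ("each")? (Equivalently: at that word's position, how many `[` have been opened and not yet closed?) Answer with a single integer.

11

Counting open brackets not yet closed at "each": [S [VP [PP [NP [PP [NP [PP [NP [PP [NP [DET = 11.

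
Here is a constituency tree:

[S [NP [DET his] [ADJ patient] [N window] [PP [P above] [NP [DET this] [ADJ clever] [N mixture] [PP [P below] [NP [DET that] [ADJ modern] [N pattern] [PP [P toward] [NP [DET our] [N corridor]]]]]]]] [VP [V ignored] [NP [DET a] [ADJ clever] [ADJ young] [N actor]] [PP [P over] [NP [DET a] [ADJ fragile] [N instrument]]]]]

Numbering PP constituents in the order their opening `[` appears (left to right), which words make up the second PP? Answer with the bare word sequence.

Opening `[PP` markers occur at word positions 4, 8, 12, 20; the second of these opens the constituent [PP below that modern pattern toward our corridor].

below that modern pattern toward our corridor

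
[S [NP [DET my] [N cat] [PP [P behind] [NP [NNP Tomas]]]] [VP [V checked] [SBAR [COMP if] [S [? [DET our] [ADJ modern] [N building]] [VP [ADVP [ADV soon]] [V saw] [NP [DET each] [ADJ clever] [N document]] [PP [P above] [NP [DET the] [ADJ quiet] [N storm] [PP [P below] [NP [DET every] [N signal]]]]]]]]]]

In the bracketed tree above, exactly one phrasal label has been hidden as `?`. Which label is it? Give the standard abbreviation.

NP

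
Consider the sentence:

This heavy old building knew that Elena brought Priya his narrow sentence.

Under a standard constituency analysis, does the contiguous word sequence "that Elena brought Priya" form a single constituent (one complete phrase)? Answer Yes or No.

The smallest constituent containing the whole sequence is the subordinate clause [SBAR that Elena brought Priya his narrow sentence], but the sequence is only part of it — it straddles the boundary between complementizer "that" and clause "Elena brought Priya his narrow sentence".

No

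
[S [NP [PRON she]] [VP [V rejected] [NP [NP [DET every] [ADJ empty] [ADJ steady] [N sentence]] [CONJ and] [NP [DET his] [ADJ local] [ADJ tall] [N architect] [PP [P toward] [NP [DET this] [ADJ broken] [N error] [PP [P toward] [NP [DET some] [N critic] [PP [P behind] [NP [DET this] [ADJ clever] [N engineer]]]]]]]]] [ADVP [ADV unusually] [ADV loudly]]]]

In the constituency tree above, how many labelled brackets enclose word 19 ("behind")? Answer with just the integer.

The word sits inside P, which is inside PP, inside NP, inside PP, inside NP, inside PP, inside NP, inside NP, inside VP, inside S — 10 brackets in all.

10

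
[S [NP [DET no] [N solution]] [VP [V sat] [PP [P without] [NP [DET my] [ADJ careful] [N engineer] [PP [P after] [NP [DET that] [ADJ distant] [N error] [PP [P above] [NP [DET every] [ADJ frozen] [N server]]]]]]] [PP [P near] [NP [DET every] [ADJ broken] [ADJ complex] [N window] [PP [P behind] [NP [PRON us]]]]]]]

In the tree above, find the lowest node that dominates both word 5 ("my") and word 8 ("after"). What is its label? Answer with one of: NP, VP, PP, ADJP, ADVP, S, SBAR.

NP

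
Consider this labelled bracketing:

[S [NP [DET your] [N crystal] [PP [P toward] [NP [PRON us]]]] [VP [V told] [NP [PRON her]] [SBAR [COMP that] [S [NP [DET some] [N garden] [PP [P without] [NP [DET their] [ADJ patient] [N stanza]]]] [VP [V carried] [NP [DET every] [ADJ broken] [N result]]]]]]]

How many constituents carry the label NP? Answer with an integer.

The NP constituents are: [NP your crystal toward us]; [NP us]; [NP her]; [NP some garden without their patient stanza]; [NP their patient stanza]; [NP every broken result]. Total: 6.

6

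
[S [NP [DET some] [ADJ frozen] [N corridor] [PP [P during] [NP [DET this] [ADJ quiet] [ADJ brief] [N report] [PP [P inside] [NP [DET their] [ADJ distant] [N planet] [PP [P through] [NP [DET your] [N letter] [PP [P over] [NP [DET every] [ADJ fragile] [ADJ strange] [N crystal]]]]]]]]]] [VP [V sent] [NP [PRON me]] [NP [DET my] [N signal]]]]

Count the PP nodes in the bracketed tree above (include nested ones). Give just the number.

4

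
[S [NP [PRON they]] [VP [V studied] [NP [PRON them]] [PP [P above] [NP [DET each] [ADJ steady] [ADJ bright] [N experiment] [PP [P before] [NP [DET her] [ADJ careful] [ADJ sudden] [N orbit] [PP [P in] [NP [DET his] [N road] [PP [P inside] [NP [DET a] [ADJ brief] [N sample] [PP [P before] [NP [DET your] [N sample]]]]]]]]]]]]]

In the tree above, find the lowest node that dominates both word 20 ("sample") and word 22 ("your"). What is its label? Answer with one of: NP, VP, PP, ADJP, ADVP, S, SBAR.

NP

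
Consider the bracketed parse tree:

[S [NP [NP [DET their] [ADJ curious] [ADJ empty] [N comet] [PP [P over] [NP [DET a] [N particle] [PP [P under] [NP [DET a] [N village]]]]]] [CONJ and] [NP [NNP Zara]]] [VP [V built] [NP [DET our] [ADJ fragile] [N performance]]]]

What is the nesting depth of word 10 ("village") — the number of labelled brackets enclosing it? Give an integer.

Path from the root down to the word: S → NP → NP → PP → NP → PP → NP → N. That is 8 enclosing brackets.

8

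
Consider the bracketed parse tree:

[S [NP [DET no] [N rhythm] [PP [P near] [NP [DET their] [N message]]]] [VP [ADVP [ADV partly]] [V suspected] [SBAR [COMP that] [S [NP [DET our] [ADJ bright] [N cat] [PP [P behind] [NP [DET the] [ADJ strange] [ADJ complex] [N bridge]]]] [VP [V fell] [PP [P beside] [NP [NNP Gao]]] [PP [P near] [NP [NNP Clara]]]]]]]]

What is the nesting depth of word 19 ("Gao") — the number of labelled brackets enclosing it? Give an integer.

8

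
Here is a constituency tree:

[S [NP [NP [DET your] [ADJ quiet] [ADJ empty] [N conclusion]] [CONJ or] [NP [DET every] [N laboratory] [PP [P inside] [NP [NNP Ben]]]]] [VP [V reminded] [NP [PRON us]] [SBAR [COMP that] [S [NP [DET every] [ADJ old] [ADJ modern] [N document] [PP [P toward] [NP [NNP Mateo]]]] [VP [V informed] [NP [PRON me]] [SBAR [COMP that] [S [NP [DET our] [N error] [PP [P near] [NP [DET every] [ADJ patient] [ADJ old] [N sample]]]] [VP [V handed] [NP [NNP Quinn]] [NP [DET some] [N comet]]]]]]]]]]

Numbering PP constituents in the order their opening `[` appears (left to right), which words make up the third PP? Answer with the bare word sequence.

The PP opening brackets appear, in order, over: "inside Ben"; "toward Mateo"; "near every patient old sample". The third one spans "near every patient old sample".

near every patient old sample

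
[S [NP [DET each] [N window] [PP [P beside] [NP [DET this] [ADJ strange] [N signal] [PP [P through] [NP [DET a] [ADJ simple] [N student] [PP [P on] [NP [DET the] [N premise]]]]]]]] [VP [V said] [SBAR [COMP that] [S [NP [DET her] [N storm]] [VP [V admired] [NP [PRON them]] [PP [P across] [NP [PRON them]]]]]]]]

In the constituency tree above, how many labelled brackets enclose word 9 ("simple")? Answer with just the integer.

7

The word sits inside ADJ, which is inside NP, inside PP, inside NP, inside PP, inside NP, inside S — 7 brackets in all.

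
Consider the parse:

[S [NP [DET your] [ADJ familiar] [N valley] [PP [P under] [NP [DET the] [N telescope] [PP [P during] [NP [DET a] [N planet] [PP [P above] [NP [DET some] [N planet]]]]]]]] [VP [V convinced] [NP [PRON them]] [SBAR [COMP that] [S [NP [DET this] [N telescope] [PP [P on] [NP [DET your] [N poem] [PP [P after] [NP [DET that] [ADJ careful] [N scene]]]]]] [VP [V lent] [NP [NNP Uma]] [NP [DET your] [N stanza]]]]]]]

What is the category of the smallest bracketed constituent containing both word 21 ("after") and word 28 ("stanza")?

S

Both words fall inside [S this telescope on your poem after that careful scene lent Uma your stanza] (words 16–28), and no smaller constituent contains them both. Label: S.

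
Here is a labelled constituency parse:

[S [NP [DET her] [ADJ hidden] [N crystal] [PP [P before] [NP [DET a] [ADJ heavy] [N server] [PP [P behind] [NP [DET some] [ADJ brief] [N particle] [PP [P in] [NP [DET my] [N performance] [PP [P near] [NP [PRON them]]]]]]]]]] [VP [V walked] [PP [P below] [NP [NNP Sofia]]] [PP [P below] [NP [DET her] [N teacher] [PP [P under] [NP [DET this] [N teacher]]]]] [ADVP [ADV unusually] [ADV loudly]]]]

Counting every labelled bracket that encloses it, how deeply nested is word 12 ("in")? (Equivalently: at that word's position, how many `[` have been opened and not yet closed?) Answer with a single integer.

The word sits inside P, which is inside PP, inside NP, inside PP, inside NP, inside PP, inside NP, inside S — 8 brackets in all.

8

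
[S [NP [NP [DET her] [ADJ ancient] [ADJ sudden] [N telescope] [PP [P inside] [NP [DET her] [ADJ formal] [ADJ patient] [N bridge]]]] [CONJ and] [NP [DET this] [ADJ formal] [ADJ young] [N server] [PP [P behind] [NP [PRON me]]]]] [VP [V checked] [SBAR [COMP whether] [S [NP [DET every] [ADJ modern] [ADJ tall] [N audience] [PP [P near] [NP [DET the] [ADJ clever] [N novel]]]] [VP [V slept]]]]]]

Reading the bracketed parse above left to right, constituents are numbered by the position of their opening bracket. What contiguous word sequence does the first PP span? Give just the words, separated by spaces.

inside her formal patient bridge

In left-to-right order the PP constituents are "inside her formal patient bridge"; "behind me"; "near the clever novel". Number 1 is "inside her formal patient bridge".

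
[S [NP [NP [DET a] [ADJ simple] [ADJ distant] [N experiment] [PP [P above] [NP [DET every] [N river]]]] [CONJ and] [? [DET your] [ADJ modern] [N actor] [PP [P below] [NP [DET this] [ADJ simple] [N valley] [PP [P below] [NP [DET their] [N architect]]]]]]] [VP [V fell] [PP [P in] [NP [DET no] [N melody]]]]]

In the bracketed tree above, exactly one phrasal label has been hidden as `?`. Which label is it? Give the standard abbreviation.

The `?` node immediately contains: DET 'your', ADJ 'modern', N 'actor', PP. That is the internal structure of a noun phrase, so the label is NP.

NP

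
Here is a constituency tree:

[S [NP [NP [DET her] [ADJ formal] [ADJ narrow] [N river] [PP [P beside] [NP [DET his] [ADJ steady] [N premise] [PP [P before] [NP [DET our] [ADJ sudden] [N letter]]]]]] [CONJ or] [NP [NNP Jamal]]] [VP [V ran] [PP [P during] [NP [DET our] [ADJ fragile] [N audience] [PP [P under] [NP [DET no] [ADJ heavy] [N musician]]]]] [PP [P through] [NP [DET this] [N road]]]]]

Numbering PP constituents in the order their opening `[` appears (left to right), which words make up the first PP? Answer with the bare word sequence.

In left-to-right order the PP constituents are "beside his steady premise before our sudden letter"; "before our sudden letter"; "during our fragile audience under no heavy musician"; "under no heavy musician"; "through this road". Number 1 is "beside his steady premise before our sudden letter".

beside his steady premise before our sudden letter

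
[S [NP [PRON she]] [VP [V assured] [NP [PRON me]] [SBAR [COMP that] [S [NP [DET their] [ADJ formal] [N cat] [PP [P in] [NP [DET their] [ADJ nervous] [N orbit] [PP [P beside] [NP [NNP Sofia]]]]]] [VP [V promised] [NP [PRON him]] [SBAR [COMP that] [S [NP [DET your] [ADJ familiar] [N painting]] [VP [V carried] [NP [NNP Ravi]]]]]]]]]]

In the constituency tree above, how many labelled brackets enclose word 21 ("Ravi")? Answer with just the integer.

10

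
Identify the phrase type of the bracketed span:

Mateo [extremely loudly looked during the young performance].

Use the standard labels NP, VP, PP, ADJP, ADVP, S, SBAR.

VP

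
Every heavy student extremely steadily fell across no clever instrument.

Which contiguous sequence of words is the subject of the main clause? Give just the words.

"every heavy student" is the NP that combines with the VP headed by "fell" to form the main clause — the subject.

every heavy student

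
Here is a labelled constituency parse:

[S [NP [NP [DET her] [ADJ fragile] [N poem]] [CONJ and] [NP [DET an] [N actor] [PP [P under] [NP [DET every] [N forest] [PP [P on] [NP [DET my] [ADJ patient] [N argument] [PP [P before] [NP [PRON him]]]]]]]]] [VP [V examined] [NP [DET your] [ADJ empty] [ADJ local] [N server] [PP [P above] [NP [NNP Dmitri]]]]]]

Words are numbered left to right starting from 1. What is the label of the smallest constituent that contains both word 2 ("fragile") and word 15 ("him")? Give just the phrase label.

NP

The smallest bracket enclosing both words is [NP her fragile poem and an actor under every forest on my patient argument before him], so the label is NP.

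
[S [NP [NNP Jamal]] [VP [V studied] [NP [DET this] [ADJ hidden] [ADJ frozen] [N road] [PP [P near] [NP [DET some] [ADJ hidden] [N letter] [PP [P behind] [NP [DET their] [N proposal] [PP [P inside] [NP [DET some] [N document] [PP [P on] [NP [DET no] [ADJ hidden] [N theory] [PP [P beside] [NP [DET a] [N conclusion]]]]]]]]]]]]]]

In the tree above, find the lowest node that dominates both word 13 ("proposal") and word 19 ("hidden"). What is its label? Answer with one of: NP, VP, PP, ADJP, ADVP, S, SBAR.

NP

The smallest bracket enclosing both words is [NP their proposal inside some document on no hidden theory beside a conclusion], so the label is NP.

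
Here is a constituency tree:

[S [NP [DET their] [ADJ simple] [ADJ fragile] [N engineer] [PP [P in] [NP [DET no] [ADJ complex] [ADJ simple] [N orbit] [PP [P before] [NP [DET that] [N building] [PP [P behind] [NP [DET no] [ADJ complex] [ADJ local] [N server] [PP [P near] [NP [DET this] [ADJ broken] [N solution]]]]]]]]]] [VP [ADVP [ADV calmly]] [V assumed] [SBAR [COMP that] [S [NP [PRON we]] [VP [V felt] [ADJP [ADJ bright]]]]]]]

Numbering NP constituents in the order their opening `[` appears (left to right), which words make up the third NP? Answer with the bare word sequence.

that building behind no complex local server near this broken solution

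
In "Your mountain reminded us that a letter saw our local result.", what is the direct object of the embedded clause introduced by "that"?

our local result

"saw" heads the VP of the embedded clause introduced by "that", and "our local result" is its direct object.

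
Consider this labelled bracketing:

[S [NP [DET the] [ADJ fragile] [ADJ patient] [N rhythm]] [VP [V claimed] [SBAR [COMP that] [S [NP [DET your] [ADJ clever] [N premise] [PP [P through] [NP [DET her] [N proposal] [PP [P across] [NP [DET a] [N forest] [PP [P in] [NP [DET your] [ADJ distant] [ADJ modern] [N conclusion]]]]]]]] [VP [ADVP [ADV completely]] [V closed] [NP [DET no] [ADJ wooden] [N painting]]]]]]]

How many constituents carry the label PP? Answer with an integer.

Listing each PP by its span: [PP through her proposal across a forest in your distant modern conclusion]; [PP across a forest in your distant modern conclusion]; [PP in your distant modern conclusion] — that makes 3.

3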